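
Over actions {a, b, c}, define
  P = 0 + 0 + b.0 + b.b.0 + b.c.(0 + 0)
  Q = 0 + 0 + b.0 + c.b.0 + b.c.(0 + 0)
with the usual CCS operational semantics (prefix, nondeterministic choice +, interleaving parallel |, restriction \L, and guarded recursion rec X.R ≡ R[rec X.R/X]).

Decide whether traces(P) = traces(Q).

Reachable graph of P (5 states):
  m0 = 0 + 0 + b.0 + b.b.0 + b.c.(0 + 0) → --b--▸ m1, --b--▸ m2, --b--▸ m3
  m1 = 0 → ·
  m2 = b.0 → --b--▸ m1
  m3 = c.(0 + 0) → --c--▸ m4
  m4 = 0 + 0 → ·
Reachable graph of Q (5 states):
  n0 = 0 + 0 + b.0 + c.b.0 + b.c.(0 + 0) → --b--▸ n1, --b--▸ n2, --c--▸ n3
  n1 = 0 → ·
  n2 = c.(0 + 0) → --c--▸ n4
  n3 = b.0 → --b--▸ n1
  n4 = 0 + 0 → ·
Trace ⟨bb⟩ through P, begin at {m0}:
  [1] b ⇒ {m1, m2, m3}
  [2] b ⇒ {m1}
  ✓ P
Trace ⟨bb⟩ through Q, begin at {n0}:
  [1] b ⇒ {n1, n2}
  [2] b ⇒ ∅  — Q cannot continue

trace-distinct — witness ⟨bb⟩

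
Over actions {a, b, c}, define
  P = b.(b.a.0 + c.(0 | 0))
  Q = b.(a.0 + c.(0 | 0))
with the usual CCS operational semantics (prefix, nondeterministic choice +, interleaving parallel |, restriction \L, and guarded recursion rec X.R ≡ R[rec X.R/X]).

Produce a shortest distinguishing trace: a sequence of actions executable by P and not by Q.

bb

LTS(P): 5 reachable states
  s0 = b.(b.a.0 + c.(0 | 0)) has moves —b→ s1
  s1 = b.a.0 + c.(0 | 0) has moves —b→ s2, —c→ s3
  s2 = a.0 has moves —a→ s4
  s3 = 0 | 0 has moves stopped
  s4 = 0 has moves stopped
LTS(Q): 4 reachable states
  t0 = b.(a.0 + c.(0 | 0)) has moves —b→ t1
  t1 = a.0 + c.(0 | 0) has moves —a→ t2, —c→ t3
  t2 = 0 has moves stopped
  t3 = 0 | 0 has moves stopped
Executing bb from P (initial set {s0}):
  step 1 (b): {s1}
  step 2 (b): {s2}
  P completes σ.
Executing bb from Q (initial set {t0}):
  step 1 (b): {t1}
  step 2 (b): no successor for Q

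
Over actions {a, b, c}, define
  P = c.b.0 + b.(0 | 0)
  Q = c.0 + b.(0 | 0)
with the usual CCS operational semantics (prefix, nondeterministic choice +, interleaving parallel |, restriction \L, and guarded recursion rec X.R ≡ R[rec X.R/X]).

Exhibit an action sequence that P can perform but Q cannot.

LTS(P): 4 reachable states
  m0 = c.b.0 + b.(0 | 0) → —b→ m1, —c→ m2
  m1 = 0 | 0 → (no moves)
  m2 = b.0 → —b→ m3
  m3 = 0 → (no moves)
LTS(Q): 3 reachable states
  n0 = c.0 + b.(0 | 0) → —b→ n1, —c→ n2
  n1 = 0 | 0 → (no moves)
  n2 = 0 → (no moves)
Run σ = ⟨cb⟩ on P: start {m0}
  step 1 (c): {m2}
  step 2 (b): {m3}
  — P admits the full trace.
Run σ = ⟨cb⟩ on Q: start {n0}
  step 1 (c): {n2}
  step 2 (b): no successor for Q

cb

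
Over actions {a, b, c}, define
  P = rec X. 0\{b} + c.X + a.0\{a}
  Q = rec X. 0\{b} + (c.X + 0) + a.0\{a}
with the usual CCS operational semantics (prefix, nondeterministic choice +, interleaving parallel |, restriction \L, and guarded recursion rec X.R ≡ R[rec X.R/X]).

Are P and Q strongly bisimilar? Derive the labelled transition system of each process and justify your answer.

Reachable graph of P (2 states):
  p0 = rec X. 0\{b} + c.X + a.0\{a} has moves -a-> p1, -c-> p0
  p1 = 0\{a} has moves (no moves)
Reachable graph of Q (2 states):
  q0 = rec X. 0\{b} + (c.X + 0) + a.0\{a} has moves -a-> q1, -c-> q0
  q1 = 0\{a} has moves (no moves)
Partition-refinement fixed point:
  B0 = {p0, q0}
  B1 = {p1, q1}
p0 ∈ B0, q0 ∈ B0 → same block

bisimilar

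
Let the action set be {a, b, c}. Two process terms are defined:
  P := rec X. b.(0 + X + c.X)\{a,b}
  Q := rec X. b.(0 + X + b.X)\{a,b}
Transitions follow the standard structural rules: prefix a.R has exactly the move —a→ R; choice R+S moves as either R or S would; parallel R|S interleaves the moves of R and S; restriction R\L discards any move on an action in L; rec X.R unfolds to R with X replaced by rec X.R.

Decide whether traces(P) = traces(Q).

P's transition system — 3 states:
  p0 = rec X. b.(0 + X + c.X)\{a,b} :: =b=> p1
  p1 = (0 + (rec X. b.(0 + X + c.X)\{a,b}) + c.(rec X. b.(0 + X + c.X)\{a,b}))\{a,b} :: =c=> p2
  p2 = (rec X. b.(0 + X + c.X)\{a,b})\{a,b} :: stopped
Q's transition system — 2 states:
  q0 = rec X. b.(0 + X + b.X)\{a,b} :: =b=> q1
  q1 = (0 + (rec X. b.(0 + X + b.X)\{a,b}) + b.(rec X. b.(0 + X + b.X)\{a,b}))\{a,b} :: stopped
Executing bc from P (initial set {p0}):
  [1] b ⇒ {p1}
  [2] c ⇒ {p2}
  P completes σ.
Executing bc from Q (initial set {q0}):
  [1] b ⇒ {q1}
  [2] c ⇒ ∅  — Q cannot continue

traces(P) ≠ traces(Q) — witness ⟨bc⟩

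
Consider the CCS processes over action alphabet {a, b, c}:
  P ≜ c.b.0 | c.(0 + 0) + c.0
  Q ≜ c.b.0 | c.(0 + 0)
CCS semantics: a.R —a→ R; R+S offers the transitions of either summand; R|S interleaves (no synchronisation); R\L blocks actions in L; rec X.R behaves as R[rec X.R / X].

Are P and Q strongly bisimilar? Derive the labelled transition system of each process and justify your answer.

not bisimilar

LTS(P): 7 reachable states
  u0 = c.b.0 | c.(0 + 0) + c.0 :: ··c··> u1, ··c··> u2, ··c··> u3
  u1 = 0 :: deadlocked
  u2 = b.0 | c.(0 + 0) :: ··b··> u4, ··c··> u5
  u3 = c.b.0 | (0 + 0) :: ··c··> u5
  u4 = 0 | c.(0 + 0) :: ··c··> u6
  u5 = b.0 | (0 + 0) :: ··b··> u6
  u6 = 0 | (0 + 0) :: deadlocked
LTS(Q): 6 reachable states
  v0 = c.b.0 | c.(0 + 0) :: ··c··> v1, ··c··> v2
  v1 = b.0 | c.(0 + 0) :: ··b··> v3, ··c··> v4
  v2 = c.b.0 | (0 + 0) :: ··c··> v4
  v3 = 0 | c.(0 + 0) :: ··c··> v5
  v4 = b.0 | (0 + 0) :: ··b··> v5
  v5 = 0 | (0 + 0) :: deadlocked
Partition-refinement fixed point:
  B0 = {u0}
  B1 = {u2, v1}
  B2 = {u4, v3}
  B3 = {u1, u6, v5}
  B4 = {u5, v4}
  B5 = {u3, v2}
  B6 = {v0}
u0 ∈ B0, v0 ∈ B6 → different blocks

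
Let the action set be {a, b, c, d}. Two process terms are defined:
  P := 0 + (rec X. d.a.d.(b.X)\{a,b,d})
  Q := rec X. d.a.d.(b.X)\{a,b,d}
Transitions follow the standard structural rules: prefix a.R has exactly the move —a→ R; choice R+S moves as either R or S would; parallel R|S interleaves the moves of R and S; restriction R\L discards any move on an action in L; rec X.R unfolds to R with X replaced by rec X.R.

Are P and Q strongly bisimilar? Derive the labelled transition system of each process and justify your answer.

LTS(P): 4 reachable states
  p0 = 0 + (rec X. d.a.d.(b.X)\{a,b,d}) ⊢ --d--▸ p1
  p1 = a.d.(b.(rec X. d.a.d.(b.X)\{a,b,d}))\{a,b,d} ⊢ --a--▸ p2
  p2 = d.(b.(rec X. d.a.d.(b.X)\{a,b,d}))\{a,b,d} ⊢ --d--▸ p3
  p3 = (b.(rec X. d.a.d.(b.X)\{a,b,d}))\{a,b,d} ⊢ ∅
LTS(Q): 4 reachable states
  q0 = rec X. d.a.d.(b.X)\{a,b,d} ⊢ --d--▸ q1
  q1 = a.d.(b.(rec X. d.a.d.(b.X)\{a,b,d}))\{a,b,d} ⊢ --a--▸ q2
  q2 = d.(b.(rec X. d.a.d.(b.X)\{a,b,d}))\{a,b,d} ⊢ --d--▸ q3
  q3 = (b.(rec X. d.a.d.(b.X)\{a,b,d}))\{a,b,d} ⊢ ∅
Partition-refinement fixed point:
  B0 = {p0, q0}
  B1 = {p1, q1}
  B2 = {p2, q2}
  B3 = {p3, q3}
p0 ∈ B0, q0 ∈ B0 → same block

YES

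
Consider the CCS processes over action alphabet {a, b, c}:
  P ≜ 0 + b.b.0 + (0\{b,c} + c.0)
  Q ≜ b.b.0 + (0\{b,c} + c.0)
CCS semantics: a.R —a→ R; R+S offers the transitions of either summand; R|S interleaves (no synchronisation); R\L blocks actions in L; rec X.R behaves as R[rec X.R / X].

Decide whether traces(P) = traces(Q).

Reachable graph of P (3 states):
  s0 = 0 + b.b.0 + (0\{b,c} + c.0) :: --b--▸ s1, --c--▸ s2
  s1 = b.0 :: --b--▸ s2
  s2 = 0 :: deadlocked
Reachable graph of Q (3 states):
  t0 = b.b.0 + (0\{b,c} + c.0) :: --b--▸ t1, --c--▸ t2
  t1 = b.0 :: --b--▸ t2
  t2 = 0 :: deadlocked
Partition-refinement fixed point:
  B0 = {s0, t0}
  B1 = {s1, t1}
  B2 = {s2, t2}
s0 ∈ B0, t0 ∈ B0 → same block
Bisimilar ⇒ trace-equivalent.

trace-equivalent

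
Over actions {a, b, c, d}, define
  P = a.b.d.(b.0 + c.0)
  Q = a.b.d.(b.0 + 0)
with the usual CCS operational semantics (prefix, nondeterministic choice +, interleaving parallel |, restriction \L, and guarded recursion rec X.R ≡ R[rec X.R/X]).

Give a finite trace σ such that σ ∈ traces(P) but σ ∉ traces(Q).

abdc

LTS(P): 5 reachable states
  m0 = a.b.d.(b.0 + c.0) | -a-> m1
  m1 = b.d.(b.0 + c.0) | -b-> m2
  m2 = d.(b.0 + c.0) | -d-> m3
  m3 = b.0 + c.0 | -b-> m4, -c-> m4
  m4 = 0 | stopped
LTS(Q): 5 reachable states
  n0 = a.b.d.(b.0 + 0) | -a-> n1
  n1 = b.d.(b.0 + 0) | -b-> n2
  n2 = d.(b.0 + 0) | -d-> n3
  n3 = b.0 + 0 | -b-> n4
  n4 = 0 | stopped
Executing abdc from P (initial set {m0}):
  after a @ step 1: {m1}
  after b @ step 2: {m2}
  after d @ step 3: {m3}
  after c @ step 4: {m4}
  ✓ P
Executing abdc from Q (initial set {n0}):
  after a @ step 1: {n1}
  after b @ step 2: {n2}
  after d @ step 3: {n3}
  after c @ step 4: ∅ (Q stuck)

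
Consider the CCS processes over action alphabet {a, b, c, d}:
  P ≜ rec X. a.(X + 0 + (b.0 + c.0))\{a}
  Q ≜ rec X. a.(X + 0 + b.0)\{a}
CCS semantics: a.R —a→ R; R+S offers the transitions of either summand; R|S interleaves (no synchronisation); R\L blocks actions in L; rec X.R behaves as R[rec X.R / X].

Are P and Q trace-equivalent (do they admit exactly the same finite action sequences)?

trace-distinct — witness ⟨ac⟩

P's transition system — 3 states:
  m0 = rec X. a.(X + 0 + (b.0 + c.0))\{a} has moves —a→ m1
  m1 = ((rec X. a.(X + 0 + (b.0 + c.0))\{a}) + 0 + (b.0 + c.0))\{a} has moves —b→ m2, —c→ m2
  m2 = 0\{a} has moves ∅
Q's transition system — 3 states:
  n0 = rec X. a.(X + 0 + b.0)\{a} has moves —a→ n1
  n1 = ((rec X. a.(X + 0 + b.0)\{a}) + 0 + b.0)\{a} has moves —b→ n2
  n2 = 0\{a} has moves ∅
Trace ⟨ac⟩ through P, begin at {m0}:
  [1] a ⇒ {m1}
  [2] c ⇒ {m2}
  P completes σ.
Trace ⟨ac⟩ through Q, begin at {n0}:
  [1] a ⇒ {n1}
  [2] c ⇒ ∅  — Q cannot continue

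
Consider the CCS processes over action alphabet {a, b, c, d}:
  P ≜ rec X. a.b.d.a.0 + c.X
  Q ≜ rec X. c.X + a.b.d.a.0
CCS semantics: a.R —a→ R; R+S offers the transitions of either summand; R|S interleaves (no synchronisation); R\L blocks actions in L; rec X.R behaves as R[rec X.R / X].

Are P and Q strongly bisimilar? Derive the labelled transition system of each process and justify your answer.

P's transition system — 5 states:
  u0 = rec X. a.b.d.a.0 + c.X :: =a=> u1, =c=> u0
  u1 = b.d.a.0 :: =b=> u2
  u2 = d.a.0 :: =d=> u3
  u3 = a.0 :: =a=> u4
  u4 = 0 :: ∅
Q's transition system — 5 states:
  v0 = rec X. c.X + a.b.d.a.0 :: =a=> v1, =c=> v0
  v1 = b.d.a.0 :: =b=> v2
  v2 = d.a.0 :: =d=> v3
  v3 = a.0 :: =a=> v4
  v4 = 0 :: ∅
Partition-refinement fixed point:
  B0 = {u0, v0}
  B1 = {u1, v1}
  B2 = {u2, v2}
  B3 = {u3, v3}
  B4 = {u4, v4}
u0 ∈ B0, v0 ∈ B0 → same block

YES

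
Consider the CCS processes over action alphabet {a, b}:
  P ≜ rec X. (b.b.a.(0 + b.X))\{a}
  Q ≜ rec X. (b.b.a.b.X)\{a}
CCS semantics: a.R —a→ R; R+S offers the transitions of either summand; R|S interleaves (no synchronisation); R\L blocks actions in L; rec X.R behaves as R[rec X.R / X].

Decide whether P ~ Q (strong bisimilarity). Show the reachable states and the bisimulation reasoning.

YES

P's transition system — 3 states:
  s0 = rec X. (b.b.a.(0 + b.X))\{a} | --b--▸ s1
  s1 = (b.a.(0 + b.(rec X. (b.b.a.(0 + b.X))\{a})))\{a} | --b--▸ s2
  s2 = (a.(0 + b.(rec X. (b.b.a.(0 + b.X))\{a})))\{a} | (no moves)
Q's transition system — 3 states:
  t0 = rec X. (b.b.a.b.X)\{a} | --b--▸ t1
  t1 = (b.a.b.(rec X. (b.b.a.b.X)\{a}))\{a} | --b--▸ t2
  t2 = (a.b.(rec X. (b.b.a.b.X)\{a}))\{a} | (no moves)
Partition-refinement fixed point:
  B0 = {s0, t0}
  B1 = {s1, t1}
  B2 = {s2, t2}
s0 ∈ B0, t0 ∈ B0 → same block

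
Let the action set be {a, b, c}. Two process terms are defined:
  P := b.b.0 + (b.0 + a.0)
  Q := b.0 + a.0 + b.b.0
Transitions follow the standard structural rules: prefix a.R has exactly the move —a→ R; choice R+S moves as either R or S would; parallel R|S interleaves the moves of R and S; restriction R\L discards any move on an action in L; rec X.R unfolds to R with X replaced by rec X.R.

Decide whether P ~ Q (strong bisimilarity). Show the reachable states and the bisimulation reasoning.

bisimilar

Reachable graph of P (3 states):
  u0 = b.b.0 + (b.0 + a.0) ⊢ --a--▸ u1, --b--▸ u1, --b--▸ u2
  u1 = 0 ⊢ ∅
  u2 = b.0 ⊢ --b--▸ u1
Reachable graph of Q (3 states):
  v0 = b.0 + a.0 + b.b.0 ⊢ --a--▸ v1, --b--▸ v1, --b--▸ v2
  v1 = 0 ⊢ ∅
  v2 = b.0 ⊢ --b--▸ v1
Bisimilarity quotient blocks:
  B0 = {u0, v0}
  B1 = {u1, v1}
  B2 = {u2, v2}
u0 ∈ B0, v0 ∈ B0 → same block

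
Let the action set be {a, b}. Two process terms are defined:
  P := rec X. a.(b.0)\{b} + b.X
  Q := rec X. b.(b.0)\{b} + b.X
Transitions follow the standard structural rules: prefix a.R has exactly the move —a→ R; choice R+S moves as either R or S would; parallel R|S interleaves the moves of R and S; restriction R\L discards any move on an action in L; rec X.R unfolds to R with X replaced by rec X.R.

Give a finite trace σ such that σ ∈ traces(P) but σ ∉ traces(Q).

a

P's transition system — 2 states:
  u0 = rec X. a.(b.0)\{b} + b.X ⊢ ··a··> u1, ··b··> u0
  u1 = (b.0)\{b} ⊢ ∅
Q's transition system — 2 states:
  v0 = rec X. b.(b.0)\{b} + b.X ⊢ ··b··> v0, ··b··> v1
  v1 = (b.0)\{b} ⊢ ∅
Run σ = ⟨a⟩ on P: start {u0}
  step 1 (a): {u1}
  P completes σ.
Run σ = ⟨a⟩ on Q: start {v0}
  step 1 (a): ∅ (Q stuck)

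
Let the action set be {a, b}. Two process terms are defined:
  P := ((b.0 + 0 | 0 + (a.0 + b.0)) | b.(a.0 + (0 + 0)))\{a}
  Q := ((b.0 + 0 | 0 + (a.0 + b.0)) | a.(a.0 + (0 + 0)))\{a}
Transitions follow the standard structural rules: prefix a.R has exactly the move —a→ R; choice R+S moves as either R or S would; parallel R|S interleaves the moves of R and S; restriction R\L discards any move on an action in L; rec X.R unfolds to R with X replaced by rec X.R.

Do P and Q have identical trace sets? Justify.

trace-distinct — witness ⟨bb⟩

Reachable graph of P (4 states):
  s0 = ((b.0 + 0 | 0 + (a.0 + b.0)) | b.(a.0 + (0 + 0)))\{a} → --b--▸ s1, --b--▸ s2
  s1 = ((b.0 + 0 | 0 + (a.0 + b.0)) | (a.0 + (0 + 0)))\{a} → --b--▸ s3
  s2 = (0 | b.(a.0 + (0 + 0)))\{a} → --b--▸ s3
  s3 = (0 | (a.0 + (0 + 0)))\{a} → stopped
Reachable graph of Q (2 states):
  t0 = ((b.0 + 0 | 0 + (a.0 + b.0)) | a.(a.0 + (0 + 0)))\{a} → --b--▸ t1
  t1 = (0 | a.(a.0 + (0 + 0)))\{a} → stopped
Run σ = ⟨bb⟩ on P: start {s0}
  after b @ step 1: {s1, s2}
  after b @ step 2: {s3}
  — P admits the full trace.
Run σ = ⟨bb⟩ on Q: start {t0}
  after b @ step 1: {t1}
  after b @ step 2: no successor for Q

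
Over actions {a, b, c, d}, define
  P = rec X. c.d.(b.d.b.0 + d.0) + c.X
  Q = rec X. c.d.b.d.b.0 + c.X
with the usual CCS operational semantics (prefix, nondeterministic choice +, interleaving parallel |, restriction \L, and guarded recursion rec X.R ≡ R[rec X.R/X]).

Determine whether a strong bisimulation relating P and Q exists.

not bisimilar

Reachable graph of P (6 states):
  p0 = rec X. c.d.(b.d.b.0 + d.0) + c.X ⊢ --c--▸ p0, --c--▸ p1
  p1 = d.(b.d.b.0 + d.0) ⊢ --d--▸ p2
  p2 = b.d.b.0 + d.0 ⊢ --b--▸ p3, --d--▸ p4
  p3 = d.b.0 ⊢ --d--▸ p5
  p4 = 0 ⊢ ∅
  p5 = b.0 ⊢ --b--▸ p4
Reachable graph of Q (6 states):
  q0 = rec X. c.d.b.d.b.0 + c.X ⊢ --c--▸ q0, --c--▸ q1
  q1 = d.b.d.b.0 ⊢ --d--▸ q2
  q2 = b.d.b.0 ⊢ --b--▸ q3
  q3 = d.b.0 ⊢ --d--▸ q4
  q4 = b.0 ⊢ --b--▸ q5
  q5 = 0 ⊢ ∅
Partition-refinement fixed point:
  B0 = {p0}
  B1 = {p1}
  B2 = {p2}
  B3 = {p3, q3}
  B4 = {p5, q4}
  B5 = {p4, q5}
  B6 = {q0}
  B7 = {q1}
  B8 = {q2}
p0 ∈ B0, q0 ∈ B6 → different blocks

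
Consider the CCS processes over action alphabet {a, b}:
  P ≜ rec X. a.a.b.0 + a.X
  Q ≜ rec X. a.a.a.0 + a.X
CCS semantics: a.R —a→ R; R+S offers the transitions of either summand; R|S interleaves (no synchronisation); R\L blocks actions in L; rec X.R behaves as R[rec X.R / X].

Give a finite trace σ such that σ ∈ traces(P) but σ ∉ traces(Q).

P's transition system — 4 states:
  m0 = rec X. a.a.b.0 + a.X has moves -a-> m0, -a-> m1
  m1 = a.b.0 has moves -a-> m2
  m2 = b.0 has moves -b-> m3
  m3 = 0 has moves stopped
Q's transition system — 4 states:
  n0 = rec X. a.a.a.0 + a.X has moves -a-> n0, -a-> n1
  n1 = a.a.0 has moves -a-> n2
  n2 = a.0 has moves -a-> n3
  n3 = 0 has moves stopped
Executing aab from P (initial set {m0}):
  after a @ step 1: {m0, m1}
  after a @ step 2: {m0, m1, m2}
  after b @ step 3: {m3}
  P completes σ.
Executing aab from Q (initial set {n0}):
  after a @ step 1: {n0, n1}
  after a @ step 2: {n0, n1, n2}
  after b @ step 3: ∅  — Q cannot continue

aab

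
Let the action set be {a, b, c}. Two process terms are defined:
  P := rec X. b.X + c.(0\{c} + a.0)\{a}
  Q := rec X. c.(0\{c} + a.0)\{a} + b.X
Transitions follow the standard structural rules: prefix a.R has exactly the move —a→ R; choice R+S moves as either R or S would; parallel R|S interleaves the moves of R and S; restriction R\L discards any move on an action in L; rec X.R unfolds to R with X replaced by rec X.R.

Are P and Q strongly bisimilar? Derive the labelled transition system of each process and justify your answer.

P's transition system — 2 states:
  u0 = rec X. b.X + c.(0\{c} + a.0)\{a} has moves --b--▸ u0, --c--▸ u1
  u1 = (0\{c} + a.0)\{a} has moves stopped
Q's transition system — 2 states:
  v0 = rec X. c.(0\{c} + a.0)\{a} + b.X has moves --b--▸ v0, --c--▸ v1
  v1 = (0\{c} + a.0)\{a} has moves stopped
Coarsest stable partition (strong bisimilarity classes):
  B0 = {u0, v0}
  B1 = {u1, v1}
u0 ∈ B0, v0 ∈ B0 → same block

bisimilar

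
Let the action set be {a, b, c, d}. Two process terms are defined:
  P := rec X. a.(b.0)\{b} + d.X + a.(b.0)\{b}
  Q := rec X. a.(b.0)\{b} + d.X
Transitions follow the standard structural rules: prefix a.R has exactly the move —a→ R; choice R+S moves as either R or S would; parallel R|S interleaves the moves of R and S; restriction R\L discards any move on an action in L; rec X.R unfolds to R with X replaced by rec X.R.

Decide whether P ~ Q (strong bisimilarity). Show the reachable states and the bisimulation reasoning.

P's transition system — 2 states:
  m0 = rec X. a.(b.0)\{b} + d.X + a.(b.0)\{b} ⊢ -a-> m1, -d-> m0
  m1 = (b.0)\{b} ⊢ ·
Q's transition system — 2 states:
  n0 = rec X. a.(b.0)\{b} + d.X ⊢ -a-> n1, -d-> n0
  n1 = (b.0)\{b} ⊢ ·
Partition-refinement fixed point:
  B0 = {m0, n0}
  B1 = {m1, n1}
m0 ∈ B0, n0 ∈ B0 → same block

bisimilar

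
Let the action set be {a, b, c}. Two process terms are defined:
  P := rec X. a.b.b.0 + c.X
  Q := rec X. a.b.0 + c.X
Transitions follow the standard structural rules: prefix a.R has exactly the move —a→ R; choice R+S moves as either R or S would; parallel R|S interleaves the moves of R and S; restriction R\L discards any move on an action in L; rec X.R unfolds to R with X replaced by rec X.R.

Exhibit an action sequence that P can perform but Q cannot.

abb

LTS(P): 4 reachable states
  u0 = rec X. a.b.b.0 + c.X | —a→ u1, —c→ u0
  u1 = b.b.0 | —b→ u2
  u2 = b.0 | —b→ u3
  u3 = 0 | deadlocked
LTS(Q): 3 reachable states
  v0 = rec X. a.b.0 + c.X | —a→ v1, —c→ v0
  v1 = b.0 | —b→ v2
  v2 = 0 | deadlocked
Run σ = ⟨abb⟩ on P: start {u0}
  after a @ step 1: {u1}
  after b @ step 2: {u2}
  after b @ step 3: {u3}
  P completes σ.
Run σ = ⟨abb⟩ on Q: start {v0}
  after a @ step 1: {v1}
  after b @ step 2: {v2}
  after b @ step 3: no successor for Q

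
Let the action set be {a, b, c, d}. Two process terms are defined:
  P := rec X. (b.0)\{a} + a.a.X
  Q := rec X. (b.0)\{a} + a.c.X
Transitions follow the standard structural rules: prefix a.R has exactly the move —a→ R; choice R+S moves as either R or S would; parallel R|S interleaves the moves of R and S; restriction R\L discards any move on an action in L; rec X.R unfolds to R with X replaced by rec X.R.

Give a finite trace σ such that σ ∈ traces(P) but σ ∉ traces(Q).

aa

LTS(P): 3 reachable states
  u0 = rec X. (b.0)\{a} + a.a.X | —a→ u1, —b→ u2
  u1 = a.(rec X. (b.0)\{a} + a.a.X) | —a→ u0
  u2 = 0\{a} | (no moves)
LTS(Q): 3 reachable states
  v0 = rec X. (b.0)\{a} + a.c.X | —a→ v1, —b→ v2
  v1 = c.(rec X. (b.0)\{a} + a.c.X) | —c→ v0
  v2 = 0\{a} | (no moves)
Trace ⟨aa⟩ through P, begin at {u0}:
  [1] a ⇒ {u1}
  [2] a ⇒ {u0}
  — P admits the full trace.
Trace ⟨aa⟩ through Q, begin at {v0}:
  [1] a ⇒ {v1}
  [2] a ⇒ ∅ (Q stuck)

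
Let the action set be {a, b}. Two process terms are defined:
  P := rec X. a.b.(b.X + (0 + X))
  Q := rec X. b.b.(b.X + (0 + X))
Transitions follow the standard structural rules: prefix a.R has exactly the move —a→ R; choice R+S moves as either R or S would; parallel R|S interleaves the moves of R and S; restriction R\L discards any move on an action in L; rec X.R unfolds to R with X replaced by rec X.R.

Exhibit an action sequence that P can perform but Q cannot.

a

LTS(P): 3 reachable states
  p0 = rec X. a.b.(b.X + (0 + X)) :: —a→ p1
  p1 = b.(b.(rec X. a.b.(b.X + (0 + X))) + (0 + (rec X. a.b.(b.X + (0 + X))))) :: —b→ p2
  p2 = b.(rec X. a.b.(b.X + (0 + X))) + (0 + (rec X. a.b.(b.X + (0 + X)))) :: —a→ p1, —b→ p0
LTS(Q): 3 reachable states
  q0 = rec X. b.b.(b.X + (0 + X)) :: —b→ q1
  q1 = b.(b.(rec X. b.b.(b.X + (0 + X))) + (0 + (rec X. b.b.(b.X + (0 + X))))) :: —b→ q2
  q2 = b.(rec X. b.b.(b.X + (0 + X))) + (0 + (rec X. b.b.(b.X + (0 + X)))) :: —b→ q0, —b→ q1
Executing a from P (initial set {p0}):
  after a @ step 1: {p1}
  — P admits the full trace.
Executing a from Q (initial set {q0}):
  after a @ step 1: ∅  — Q cannot continue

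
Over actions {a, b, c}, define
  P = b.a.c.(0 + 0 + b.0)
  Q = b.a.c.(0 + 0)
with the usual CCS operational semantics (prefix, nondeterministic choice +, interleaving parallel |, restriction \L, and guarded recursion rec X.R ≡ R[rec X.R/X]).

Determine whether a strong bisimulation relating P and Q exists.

P's transition system — 5 states:
  m0 = b.a.c.(0 + 0 + b.0) has moves -b-> m1
  m1 = a.c.(0 + 0 + b.0) has moves -a-> m2
  m2 = c.(0 + 0 + b.0) has moves -c-> m3
  m3 = 0 + 0 + b.0 has moves -b-> m4
  m4 = 0 has moves stopped
Q's transition system — 4 states:
  n0 = b.a.c.(0 + 0) has moves -b-> n1
  n1 = a.c.(0 + 0) has moves -a-> n2
  n2 = c.(0 + 0) has moves -c-> n3
  n3 = 0 + 0 has moves stopped
Partition-refinement fixed point:
  B0 = {m0}
  B1 = {m1}
  B2 = {m2}
  B3 = {m3}
  B4 = {m4, n3}
  B5 = {n0}
  B6 = {n1}
  B7 = {n2}
m0 ∈ B0, n0 ∈ B5 → different blocks

not bisimilar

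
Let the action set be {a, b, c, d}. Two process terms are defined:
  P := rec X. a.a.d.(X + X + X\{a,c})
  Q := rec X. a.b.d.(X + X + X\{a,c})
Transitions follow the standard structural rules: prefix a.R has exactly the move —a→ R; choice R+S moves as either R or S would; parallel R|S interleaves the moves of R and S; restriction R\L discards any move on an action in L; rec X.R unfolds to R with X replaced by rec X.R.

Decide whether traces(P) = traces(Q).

traces(P) ≠ traces(Q) — witness ⟨aa⟩

Reachable graph of P (4 states):
  u0 = rec X. a.a.d.(X + X + X\{a,c}) ⊢ -a-> u1
  u1 = a.d.((rec X. a.a.d.(X + X + X\{a,c})) + (rec X. a.a.d.(X + X + X\{a,c})) + (rec X. a.a.d.(X + X + X\{a,c}))\{a,c}) ⊢ -a-> u2
  u2 = d.((rec X. a.a.d.(X + X + X\{a,c})) + (rec X. a.a.d.(X + X + X\{a,c})) + (rec X. a.a.d.(X + X + X\{a,c}))\{a,c}) ⊢ -d-> u3
  u3 = (rec X. a.a.d.(X + X + X\{a,c})) + (rec X. a.a.d.(X + X + X\{a,c})) + (rec X. a.a.d.(X + X + X\{a,c}))\{a,c} ⊢ -a-> u1
Reachable graph of Q (4 states):
  v0 = rec X. a.b.d.(X + X + X\{a,c}) ⊢ -a-> v1
  v1 = b.d.((rec X. a.b.d.(X + X + X\{a,c})) + (rec X. a.b.d.(X + X + X\{a,c})) + (rec X. a.b.d.(X + X + X\{a,c}))\{a,c}) ⊢ -b-> v2
  v2 = d.((rec X. a.b.d.(X + X + X\{a,c})) + (rec X. a.b.d.(X + X + X\{a,c})) + (rec X. a.b.d.(X + X + X\{a,c}))\{a,c}) ⊢ -d-> v3
  v3 = (rec X. a.b.d.(X + X + X\{a,c})) + (rec X. a.b.d.(X + X + X\{a,c})) + (rec X. a.b.d.(X + X + X\{a,c}))\{a,c} ⊢ -a-> v1
Run σ = ⟨aa⟩ on P: start {u0}
  step 1 (a): {u1}
  step 2 (a): {u2}
  P completes σ.
Run σ = ⟨aa⟩ on Q: start {v0}
  step 1 (a): {v1}
  step 2 (a): ∅ (Q stuck)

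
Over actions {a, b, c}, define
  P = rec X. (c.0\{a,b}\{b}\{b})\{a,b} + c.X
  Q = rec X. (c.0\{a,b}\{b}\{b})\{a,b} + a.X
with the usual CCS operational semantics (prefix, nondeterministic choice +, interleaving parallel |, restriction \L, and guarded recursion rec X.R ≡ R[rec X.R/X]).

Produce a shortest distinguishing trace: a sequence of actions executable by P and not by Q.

P's transition system — 2 states:
  p0 = rec X. (c.0\{a,b}\{b}\{b})\{a,b} + c.X has moves =c=> p0, =c=> p1
  p1 = 0\{a,b}\{b}\{b}\{a,b} has moves stopped
Q's transition system — 2 states:
  q0 = rec X. (c.0\{a,b}\{b}\{b})\{a,b} + a.X has moves =a=> q0, =c=> q1
  q1 = 0\{a,b}\{b}\{b}\{a,b} has moves stopped
Executing cc from P (initial set {p0}):
  after c @ step 1: {p0, p1}
  after c @ step 2: {p0, p1}
  — P admits the full trace.
Executing cc from Q (initial set {q0}):
  after c @ step 1: {q1}
  after c @ step 2: ∅ (Q stuck)

cc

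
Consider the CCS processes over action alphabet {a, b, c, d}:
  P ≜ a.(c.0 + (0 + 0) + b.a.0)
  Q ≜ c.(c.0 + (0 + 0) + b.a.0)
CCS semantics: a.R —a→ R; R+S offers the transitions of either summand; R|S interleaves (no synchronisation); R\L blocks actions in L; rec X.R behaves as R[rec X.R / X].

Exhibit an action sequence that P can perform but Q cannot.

Reachable graph of P (4 states):
  u0 = a.(c.0 + (0 + 0) + b.a.0) has moves ··a··> u1
  u1 = c.0 + (0 + 0) + b.a.0 has moves ··b··> u2, ··c··> u3
  u2 = a.0 has moves ··a··> u3
  u3 = 0 has moves (no moves)
Reachable graph of Q (4 states):
  v0 = c.(c.0 + (0 + 0) + b.a.0) has moves ··c··> v1
  v1 = c.0 + (0 + 0) + b.a.0 has moves ··b··> v2, ··c··> v3
  v2 = a.0 has moves ··a··> v3
  v3 = 0 has moves (no moves)
Trace ⟨a⟩ through P, begin at {u0}:
  step 1 (a): {u1}
  ✓ P
Trace ⟨a⟩ through Q, begin at {v0}:
  step 1 (a): no successor for Q

a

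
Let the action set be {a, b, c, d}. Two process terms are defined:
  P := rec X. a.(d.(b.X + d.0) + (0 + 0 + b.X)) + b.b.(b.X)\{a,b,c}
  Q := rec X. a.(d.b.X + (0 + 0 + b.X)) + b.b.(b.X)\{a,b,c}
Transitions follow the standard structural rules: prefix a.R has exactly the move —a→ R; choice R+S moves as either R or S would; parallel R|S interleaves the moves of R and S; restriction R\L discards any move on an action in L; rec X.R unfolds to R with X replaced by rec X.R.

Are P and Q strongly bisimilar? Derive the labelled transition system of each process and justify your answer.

LTS(P): 6 reachable states
  m0 = rec X. a.(d.(b.X + d.0) + (0 + 0 + b.X)) + b.b.(b.X)\{a,b,c} → --a--▸ m1, --b--▸ m2
  m1 = d.(b.(rec X. a.(d.(b.X + d.0) + (0 + 0 + b.X)) + b.b.(b.X)\{a,b,c}) + d.0) + (0 + 0 + b.(rec X. a.(d.(b.X + d.0) + (0 + 0 + b.X)) + b.b.(b.X)\{a,b,c})) → --b--▸ m0, --d--▸ m3
  m2 = b.(b.(rec X. a.(d.(b.X + d.0) + (0 + 0 + b.X)) + b.b.(b.X)\{a,b,c}))\{a,b,c} → --b--▸ m4
  m3 = b.(rec X. a.(d.(b.X + d.0) + (0 + 0 + b.X)) + b.b.(b.X)\{a,b,c}) + d.0 → --b--▸ m0, --d--▸ m5
  m4 = (b.(rec X. a.(d.(b.X + d.0) + (0 + 0 + b.X)) + b.b.(b.X)\{a,b,c}))\{a,b,c} → stopped
  m5 = 0 → stopped
LTS(Q): 5 reachable states
  n0 = rec X. a.(d.b.X + (0 + 0 + b.X)) + b.b.(b.X)\{a,b,c} → --a--▸ n1, --b--▸ n2
  n1 = d.b.(rec X. a.(d.b.X + (0 + 0 + b.X)) + b.b.(b.X)\{a,b,c}) + (0 + 0 + b.(rec X. a.(d.b.X + (0 + 0 + b.X)) + b.b.(b.X)\{a,b,c})) → --b--▸ n0, --d--▸ n3
  n2 = b.(b.(rec X. a.(d.b.X + (0 + 0 + b.X)) + b.b.(b.X)\{a,b,c}))\{a,b,c} → --b--▸ n4
  n3 = b.(rec X. a.(d.b.X + (0 + 0 + b.X)) + b.b.(b.X)\{a,b,c}) → --b--▸ n0
  n4 = (b.(rec X. a.(d.b.X + (0 + 0 + b.X)) + b.b.(b.X)\{a,b,c}))\{a,b,c} → stopped
Bisimilarity quotient blocks:
  B0 = {m0}
  B1 = {m1}
  B2 = {m3}
  B3 = {m4, m5, n4}
  B4 = {m2, n2}
  B5 = {n0}
  B6 = {n1}
  B7 = {n3}
m0 ∈ B0, n0 ∈ B5 → different blocks

not bisimilar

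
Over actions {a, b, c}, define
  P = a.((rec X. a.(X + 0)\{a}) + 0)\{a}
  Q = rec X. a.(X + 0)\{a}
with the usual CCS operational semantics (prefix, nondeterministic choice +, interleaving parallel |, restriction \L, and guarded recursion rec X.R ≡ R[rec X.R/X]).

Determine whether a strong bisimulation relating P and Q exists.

bisimilar

Reachable graph of P (2 states):
  m0 = a.((rec X. a.(X + 0)\{a}) + 0)\{a} → —a→ m1
  m1 = ((rec X. a.(X + 0)\{a}) + 0)\{a} → deadlocked
Reachable graph of Q (2 states):
  n0 = rec X. a.(X + 0)\{a} → —a→ n1
  n1 = ((rec X. a.(X + 0)\{a}) + 0)\{a} → deadlocked
Coarsest stable partition (strong bisimilarity classes):
  B0 = {m0, n0}
  B1 = {m1, n1}
m0 ∈ B0, n0 ∈ B0 → same block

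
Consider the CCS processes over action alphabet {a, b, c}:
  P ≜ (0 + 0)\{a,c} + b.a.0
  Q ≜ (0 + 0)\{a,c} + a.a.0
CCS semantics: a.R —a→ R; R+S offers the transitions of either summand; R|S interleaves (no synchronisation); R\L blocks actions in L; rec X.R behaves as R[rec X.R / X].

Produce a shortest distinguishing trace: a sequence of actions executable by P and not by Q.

b

LTS(P): 3 reachable states
  m0 = (0 + 0)\{a,c} + b.a.0 | --b--▸ m1
  m1 = a.0 | --a--▸ m2
  m2 = 0 | stopped
LTS(Q): 3 reachable states
  n0 = (0 + 0)\{a,c} + a.a.0 | --a--▸ n1
  n1 = a.0 | --a--▸ n2
  n2 = 0 | stopped
Run σ = ⟨b⟩ on P: start {m0}
  after b @ step 1: {m1}
  P completes σ.
Run σ = ⟨b⟩ on Q: start {n0}
  after b @ step 1: ∅  — Q cannot continue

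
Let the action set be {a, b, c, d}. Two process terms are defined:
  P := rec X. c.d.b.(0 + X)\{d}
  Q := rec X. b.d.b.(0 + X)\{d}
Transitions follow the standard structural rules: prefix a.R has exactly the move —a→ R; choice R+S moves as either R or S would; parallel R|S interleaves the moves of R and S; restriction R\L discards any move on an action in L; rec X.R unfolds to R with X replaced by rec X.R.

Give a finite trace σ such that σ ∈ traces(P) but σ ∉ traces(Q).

Reachable graph of P (5 states):
  s0 = rec X. c.d.b.(0 + X)\{d} has moves --c--▸ s1
  s1 = d.b.(0 + (rec X. c.d.b.(0 + X)\{d}))\{d} has moves --d--▸ s2
  s2 = b.(0 + (rec X. c.d.b.(0 + X)\{d}))\{d} has moves --b--▸ s3
  s3 = (0 + (rec X. c.d.b.(0 + X)\{d}))\{d} has moves --c--▸ s4
  s4 = (d.b.(0 + (rec X. c.d.b.(0 + X)\{d}))\{d})\{d} has moves (no moves)
Reachable graph of Q (5 states):
  t0 = rec X. b.d.b.(0 + X)\{d} has moves --b--▸ t1
  t1 = d.b.(0 + (rec X. b.d.b.(0 + X)\{d}))\{d} has moves --d--▸ t2
  t2 = b.(0 + (rec X. b.d.b.(0 + X)\{d}))\{d} has moves --b--▸ t3
  t3 = (0 + (rec X. b.d.b.(0 + X)\{d}))\{d} has moves --b--▸ t4
  t4 = (d.b.(0 + (rec X. b.d.b.(0 + X)\{d}))\{d})\{d} has moves (no moves)
Executing c from P (initial set {s0}):
  [1] c ⇒ {s1}
  P completes σ.
Executing c from Q (initial set {t0}):
  [1] c ⇒ no successor for Q

c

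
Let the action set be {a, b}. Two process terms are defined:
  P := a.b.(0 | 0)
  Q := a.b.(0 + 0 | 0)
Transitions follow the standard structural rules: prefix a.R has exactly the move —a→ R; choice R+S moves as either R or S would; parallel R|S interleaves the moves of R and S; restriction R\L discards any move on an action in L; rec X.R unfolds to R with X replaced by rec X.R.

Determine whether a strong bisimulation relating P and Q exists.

YES

Reachable graph of P (3 states):
  s0 = a.b.(0 | 0) | =a=> s1
  s1 = b.(0 | 0) | =b=> s2
  s2 = 0 | 0 | ·
Reachable graph of Q (3 states):
  t0 = a.b.(0 + 0 | 0) | =a=> t1
  t1 = b.(0 + 0 | 0) | =b=> t2
  t2 = 0 + 0 | 0 | ·
Partition-refinement fixed point:
  B0 = {s0, t0}
  B1 = {s1, t1}
  B2 = {s2, t2}
s0 ∈ B0, t0 ∈ B0 → same block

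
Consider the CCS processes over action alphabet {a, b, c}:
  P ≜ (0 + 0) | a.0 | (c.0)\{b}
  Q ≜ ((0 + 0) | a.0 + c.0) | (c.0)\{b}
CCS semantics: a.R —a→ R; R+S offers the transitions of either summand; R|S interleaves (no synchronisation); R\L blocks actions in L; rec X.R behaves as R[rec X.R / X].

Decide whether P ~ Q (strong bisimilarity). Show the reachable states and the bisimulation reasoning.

NO

Reachable graph of P (4 states):
  u0 = (0 + 0) | a.0 | (c.0)\{b} → --a--▸ u1, --c--▸ u2
  u1 = (0 + 0) | 0 | (c.0)\{b} → --c--▸ u3
  u2 = (0 + 0) | a.0 | 0\{b} → --a--▸ u3
  u3 = (0 + 0) | 0 | 0\{b} → deadlocked
Reachable graph of Q (6 states):
  v0 = ((0 + 0) | a.0 + c.0) | (c.0)\{b} → --a--▸ v1, --c--▸ v2, --c--▸ v3
  v1 = (0 + 0) | 0 | (c.0)\{b} → --c--▸ v4
  v2 = ((0 + 0) | a.0 + c.0) | 0\{b} → --a--▸ v4, --c--▸ v5
  v3 = 0 | (c.0)\{b} → --c--▸ v5
  v4 = (0 + 0) | 0 | 0\{b} → deadlocked
  v5 = 0 | 0\{b} → deadlocked
Partition-refinement fixed point:
  B0 = {u0}
  B1 = {u1, v1, v3}
  B2 = {u3, v4, v5}
  B3 = {u2}
  B4 = {v0}
  B5 = {v2}
u0 ∈ B0, v0 ∈ B4 → different blocks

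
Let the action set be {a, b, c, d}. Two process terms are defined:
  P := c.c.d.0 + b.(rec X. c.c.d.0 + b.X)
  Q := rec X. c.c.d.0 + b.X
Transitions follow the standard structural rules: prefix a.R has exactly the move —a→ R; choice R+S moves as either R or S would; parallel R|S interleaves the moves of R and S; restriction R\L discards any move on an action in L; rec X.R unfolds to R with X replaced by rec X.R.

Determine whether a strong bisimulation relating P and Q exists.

Reachable graph of P (5 states):
  m0 = c.c.d.0 + b.(rec X. c.c.d.0 + b.X) has moves =b=> m1, =c=> m2
  m1 = rec X. c.c.d.0 + b.X has moves =b=> m1, =c=> m2
  m2 = c.d.0 has moves =c=> m3
  m3 = d.0 has moves =d=> m4
  m4 = 0 has moves stopped
Reachable graph of Q (4 states):
  n0 = rec X. c.c.d.0 + b.X has moves =b=> n0, =c=> n1
  n1 = c.d.0 has moves =c=> n2
  n2 = d.0 has moves =d=> n3
  n3 = 0 has moves stopped
Partition-refinement fixed point:
  B0 = {m0, m1, n0}
  B1 = {m2, n1}
  B2 = {m3, n2}
  B3 = {m4, n3}
m0 ∈ B0, n0 ∈ B0 → same block

P ~ Q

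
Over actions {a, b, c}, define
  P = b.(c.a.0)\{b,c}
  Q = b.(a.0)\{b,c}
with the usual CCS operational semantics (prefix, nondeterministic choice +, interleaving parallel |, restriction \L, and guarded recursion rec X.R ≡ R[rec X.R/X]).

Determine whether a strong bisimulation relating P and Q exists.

Reachable graph of P (2 states):
  s0 = b.(c.a.0)\{b,c} → ··b··> s1
  s1 = (c.a.0)\{b,c} → deadlocked
Reachable graph of Q (3 states):
  t0 = b.(a.0)\{b,c} → ··b··> t1
  t1 = (a.0)\{b,c} → ··a··> t2
  t2 = 0\{b,c} → deadlocked
Coarsest stable partition (strong bisimilarity classes):
  B0 = {s0}
  B1 = {s1, t2}
  B2 = {t0}
  B3 = {t1}
s0 ∈ B0, t0 ∈ B2 → different blocks

P ≁ Q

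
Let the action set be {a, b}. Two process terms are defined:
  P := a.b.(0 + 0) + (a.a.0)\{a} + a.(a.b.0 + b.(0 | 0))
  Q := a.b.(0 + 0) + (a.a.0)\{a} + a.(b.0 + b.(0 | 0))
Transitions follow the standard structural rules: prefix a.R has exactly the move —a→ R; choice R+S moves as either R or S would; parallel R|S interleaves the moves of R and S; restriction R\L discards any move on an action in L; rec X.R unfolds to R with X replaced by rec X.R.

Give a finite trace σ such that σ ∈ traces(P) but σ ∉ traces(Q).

P's transition system — 7 states:
  u0 = a.b.(0 + 0) + (a.a.0)\{a} + a.(a.b.0 + b.(0 | 0)) has moves —a→ u1, —a→ u2
  u1 = a.b.0 + b.(0 | 0) has moves —a→ u3, —b→ u4
  u2 = b.(0 + 0) has moves —b→ u5
  u3 = b.0 has moves —b→ u6
  u4 = 0 | 0 has moves deadlocked
  u5 = 0 + 0 has moves deadlocked
  u6 = 0 has moves deadlocked
Q's transition system — 6 states:
  v0 = a.b.(0 + 0) + (a.a.0)\{a} + a.(b.0 + b.(0 | 0)) has moves —a→ v1, —a→ v2
  v1 = b.(0 + 0) has moves —b→ v3
  v2 = b.0 + b.(0 | 0) has moves —b→ v4, —b→ v5
  v3 = 0 + 0 has moves deadlocked
  v4 = 0 has moves deadlocked
  v5 = 0 | 0 has moves deadlocked
Executing aa from P (initial set {u0}):
  after a @ step 1: {u1, u2}
  after a @ step 2: {u3}
  P completes σ.
Executing aa from Q (initial set {v0}):
  after a @ step 1: {v1, v2}
  after a @ step 2: ∅  — Q cannot continue

aa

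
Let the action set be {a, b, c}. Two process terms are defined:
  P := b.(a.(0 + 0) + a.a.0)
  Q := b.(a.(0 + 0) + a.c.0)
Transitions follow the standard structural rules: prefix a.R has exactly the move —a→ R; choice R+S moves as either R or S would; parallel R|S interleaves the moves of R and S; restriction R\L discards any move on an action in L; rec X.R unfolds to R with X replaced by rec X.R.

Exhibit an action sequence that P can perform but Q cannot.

baa

LTS(P): 5 reachable states
  s0 = b.(a.(0 + 0) + a.a.0) ⊢ -b-> s1
  s1 = a.(0 + 0) + a.a.0 ⊢ -a-> s2, -a-> s3
  s2 = 0 + 0 ⊢ ·
  s3 = a.0 ⊢ -a-> s4
  s4 = 0 ⊢ ·
LTS(Q): 5 reachable states
  t0 = b.(a.(0 + 0) + a.c.0) ⊢ -b-> t1
  t1 = a.(0 + 0) + a.c.0 ⊢ -a-> t2, -a-> t3
  t2 = 0 + 0 ⊢ ·
  t3 = c.0 ⊢ -c-> t4
  t4 = 0 ⊢ ·
Run σ = ⟨baa⟩ on P: start {s0}
  step 1 (b): {s1}
  step 2 (a): {s2, s3}
  step 3 (a): {s4}
  — P admits the full trace.
Run σ = ⟨baa⟩ on Q: start {t0}
  step 1 (b): {t1}
  step 2 (a): {t2, t3}
  step 3 (a): ∅ (Q stuck)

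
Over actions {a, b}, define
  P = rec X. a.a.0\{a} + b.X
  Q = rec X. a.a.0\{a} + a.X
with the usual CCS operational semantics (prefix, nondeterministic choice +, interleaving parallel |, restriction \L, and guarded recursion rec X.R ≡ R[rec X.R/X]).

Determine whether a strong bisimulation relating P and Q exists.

NO

P's transition system — 3 states:
  m0 = rec X. a.a.0\{a} + b.X → ··a··> m1, ··b··> m0
  m1 = a.0\{a} → ··a··> m2
  m2 = 0\{a} → ∅
Q's transition system — 3 states:
  n0 = rec X. a.a.0\{a} + a.X → ··a··> n0, ··a··> n1
  n1 = a.0\{a} → ··a··> n2
  n2 = 0\{a} → ∅
Partition-refinement fixed point:
  B0 = {m0}
  B1 = {m1, n1}
  B2 = {m2, n2}
  B3 = {n0}
m0 ∈ B0, n0 ∈ B3 → different blocks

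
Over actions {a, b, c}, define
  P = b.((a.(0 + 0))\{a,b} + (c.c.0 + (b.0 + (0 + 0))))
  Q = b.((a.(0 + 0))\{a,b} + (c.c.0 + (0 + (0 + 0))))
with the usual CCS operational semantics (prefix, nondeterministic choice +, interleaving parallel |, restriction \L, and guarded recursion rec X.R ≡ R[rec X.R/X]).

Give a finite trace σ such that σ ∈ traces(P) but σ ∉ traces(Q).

bb

P's transition system — 4 states:
  m0 = b.((a.(0 + 0))\{a,b} + (c.c.0 + (b.0 + (0 + 0)))) → —b→ m1
  m1 = (a.(0 + 0))\{a,b} + (c.c.0 + (b.0 + (0 + 0))) → —b→ m2, —c→ m3
  m2 = 0 → ·
  m3 = c.0 → —c→ m2
Q's transition system — 4 states:
  n0 = b.((a.(0 + 0))\{a,b} + (c.c.0 + (0 + (0 + 0)))) → —b→ n1
  n1 = (a.(0 + 0))\{a,b} + (c.c.0 + (0 + (0 + 0))) → —c→ n2
  n2 = c.0 → —c→ n3
  n3 = 0 → ·
Trace ⟨bb⟩ through P, begin at {m0}:
  step 1 (b): {m1}
  step 2 (b): {m2}
  P completes σ.
Trace ⟨bb⟩ through Q, begin at {n0}:
  step 1 (b): {n1}
  step 2 (b): no successor for Q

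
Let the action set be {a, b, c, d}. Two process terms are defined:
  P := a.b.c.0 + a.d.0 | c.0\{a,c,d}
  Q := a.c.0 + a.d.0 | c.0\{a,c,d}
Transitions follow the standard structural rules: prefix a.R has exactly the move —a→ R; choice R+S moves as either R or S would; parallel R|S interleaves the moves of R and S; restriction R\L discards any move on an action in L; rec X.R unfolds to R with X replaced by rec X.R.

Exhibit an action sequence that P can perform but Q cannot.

ab

P's transition system — 9 states:
  p0 = a.b.c.0 + a.d.0 | c.0\{a,c,d} ⊢ —a→ p1, —a→ p2, —c→ p3
  p1 = b.c.0 ⊢ —b→ p4
  p2 = d.0 | c.0\{a,c,d} ⊢ —c→ p5, —d→ p6
  p3 = a.d.0 | 0\{a,c,d} ⊢ —a→ p5
  p4 = c.0 ⊢ —c→ p7
  p5 = d.0 | 0\{a,c,d} ⊢ —d→ p8
  p6 = 0 | c.0\{a,c,d} ⊢ —c→ p8
  p7 = 0 ⊢ ∅
  p8 = 0 | 0\{a,c,d} ⊢ ∅
Q's transition system — 8 states:
  q0 = a.c.0 + a.d.0 | c.0\{a,c,d} ⊢ —a→ q1, —a→ q2, —c→ q3
  q1 = c.0 ⊢ —c→ q4
  q2 = d.0 | c.0\{a,c,d} ⊢ —c→ q5, —d→ q6
  q3 = a.d.0 | 0\{a,c,d} ⊢ —a→ q5
  q4 = 0 ⊢ ∅
  q5 = d.0 | 0\{a,c,d} ⊢ —d→ q7
  q6 = 0 | c.0\{a,c,d} ⊢ —c→ q7
  q7 = 0 | 0\{a,c,d} ⊢ ∅
Executing ab from P (initial set {p0}):
  [1] a ⇒ {p1, p2}
  [2] b ⇒ {p4}
  P completes σ.
Executing ab from Q (initial set {q0}):
  [1] a ⇒ {q1, q2}
  [2] b ⇒ ∅  — Q cannot continue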